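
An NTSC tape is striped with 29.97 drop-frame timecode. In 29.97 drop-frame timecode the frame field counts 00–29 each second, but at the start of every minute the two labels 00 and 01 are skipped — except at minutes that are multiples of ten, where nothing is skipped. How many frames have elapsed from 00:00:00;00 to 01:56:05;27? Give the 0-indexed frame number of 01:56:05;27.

208767

Complete 10-minute blocks: 11, each 17982 frames → 197802.
Remaining 6 whole minutes in the current block: 1800 + 5 × 1798 = 10790 frames.
Within the current minute: 5 × 30 + 27 − 2 = 175 (labels ;00/;01 skipped at this minute). Total = 197802 + 10790 + 175 = 208767.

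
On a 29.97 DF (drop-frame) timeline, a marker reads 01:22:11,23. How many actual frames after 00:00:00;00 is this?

As if non-drop at 30 labels/s: (1 × 3600 + 22 × 60 + 11) × 30 + 23 = 147953.
Minute boundaries passed: 82; those not divisible by 10: 82 − 8 = 74; dropped labels = 2 × 74 = 148.
Actual frame index = 147953 − 148 = 147805.

147805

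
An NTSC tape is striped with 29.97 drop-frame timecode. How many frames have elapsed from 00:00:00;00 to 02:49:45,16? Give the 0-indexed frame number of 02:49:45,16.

As if non-drop at 30 labels/s: (2 × 3600 + 49 × 60 + 45) × 30 + 16 = 305566.
Minute boundaries passed: 169; those not divisible by 10: 169 − 16 = 153; dropped labels = 2 × 153 = 306.
Actual frame index = 305566 − 306 = 305260.

305260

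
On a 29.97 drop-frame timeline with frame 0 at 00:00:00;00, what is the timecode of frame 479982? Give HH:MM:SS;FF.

Each 10-minute DF block holds 10 × 60 × 30 − 9 × 2 = 17982 frames. 479982 ÷ 17982 → 26 full blocks, remainder 12450.
Within the partial block the first minute is 1800 frames and each further minute 1798, so 6 further minute boundaries passed. Total skipped labels = 18 × 26 + 2 × 6 = 480.
Non-drop label index = 479982 + 480 = 480462; at 30 labels/s that is 04:26:55:12, i.e. DF 04:26:55;12.

04:26:55;12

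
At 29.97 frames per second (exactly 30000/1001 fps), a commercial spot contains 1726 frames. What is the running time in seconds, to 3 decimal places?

Running time = 1726 × 1001/30000 = 863863/15000 s ≈ 57.591 s.

57.591 seconds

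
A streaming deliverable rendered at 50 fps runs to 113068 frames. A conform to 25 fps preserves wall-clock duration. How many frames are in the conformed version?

56534 frames

Target frames = source frames × (target rate / source rate) = 113068 × (25)/(50) = 113068 × 1/2 = 56534.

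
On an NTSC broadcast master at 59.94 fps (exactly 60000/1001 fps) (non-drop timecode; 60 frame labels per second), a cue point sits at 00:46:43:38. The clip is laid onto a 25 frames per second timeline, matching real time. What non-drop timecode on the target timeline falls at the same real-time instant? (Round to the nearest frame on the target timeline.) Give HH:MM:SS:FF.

Source frame index: (0×3600 + 46×60 + 43) × 60 + 38 = 168218.
Real time: 168218 / (60000/1001) = 84193109/30000 s.
Target frame: (84193109/30000) × (25) = 84193109/1200 ≈ 70160.924 → 70161.
At 25 labels/s: frame 70161 → 00:46:46:11.

00:46:46:11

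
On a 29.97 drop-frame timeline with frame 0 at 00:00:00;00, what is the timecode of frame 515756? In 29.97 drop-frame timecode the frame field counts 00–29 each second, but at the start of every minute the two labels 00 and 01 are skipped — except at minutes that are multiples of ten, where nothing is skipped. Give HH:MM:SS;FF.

04:46:49;02

Each 10-minute DF block holds 10 × 60 × 30 − 9 × 2 = 17982 frames. 515756 ÷ 17982 → 28 full blocks, remainder 12260.
Within the partial block the first minute is 1800 frames and each further minute 1798, so 6 further minute boundaries passed. Total skipped labels = 18 × 28 + 2 × 6 = 516.
Non-drop label index = 515756 + 516 = 516272; at 30 labels/s that is 04:46:49:02, i.e. DF 04:46:49;02.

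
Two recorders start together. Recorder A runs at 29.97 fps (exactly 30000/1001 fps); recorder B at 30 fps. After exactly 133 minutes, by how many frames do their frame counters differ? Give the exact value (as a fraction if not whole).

34200/143 frames

133 min = 7980 s.
A emits 30000/1001 × 7980 = 34200000/143 frames; B emits 30 × 7980 = 239400.
Difference = 34200/143 frames (≈ 239.1608); B is ahead of A.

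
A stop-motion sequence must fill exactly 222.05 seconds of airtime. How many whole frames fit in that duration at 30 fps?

Frames = 222.05 × 30 = 13323/2 ≈ 6661.5000.
Complete frames: 6661.

6661 frames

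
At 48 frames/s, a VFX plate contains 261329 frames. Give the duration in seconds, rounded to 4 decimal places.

Running time = 261329 × 1/48 = 261329/48 s ≈ 5444.3542 s.

5444.3542 seconds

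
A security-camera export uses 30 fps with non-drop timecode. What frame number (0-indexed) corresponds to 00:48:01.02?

86432

Total seconds to the label: (0 × 3600 + 48 × 60 + 1) = 2881.
Frame index = 2881 × 30 + 2 = 86432.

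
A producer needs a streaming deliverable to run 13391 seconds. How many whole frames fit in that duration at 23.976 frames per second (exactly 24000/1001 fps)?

321062 frames

Frames = 13391 × 24000/1001 = 45912000/143 ≈ 321062.9371.
Complete frames: 321062.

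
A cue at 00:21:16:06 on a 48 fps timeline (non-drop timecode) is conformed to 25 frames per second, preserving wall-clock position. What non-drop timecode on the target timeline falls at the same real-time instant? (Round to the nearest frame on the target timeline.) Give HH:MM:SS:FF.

Source frame index: (0×3600 + 21×60 + 16) × 48 + 6 = 61254.
Real time: 61254 / (48) = 10209/8 s.
Target frame: (10209/8) × (25) = 255225/8 ≈ 31903.125 → 31903.
At 25 labels/s: frame 31903 → 00:21:16:03.

00:21:16:03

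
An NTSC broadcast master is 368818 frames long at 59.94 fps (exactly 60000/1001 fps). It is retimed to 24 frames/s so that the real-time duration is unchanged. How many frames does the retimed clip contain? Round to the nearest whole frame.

Frames at target rate = 368818 × (24) / (60000/1001) = 184593409/1250 ≈ 147674.727.
Nearest whole frame: 147675.

147675 frames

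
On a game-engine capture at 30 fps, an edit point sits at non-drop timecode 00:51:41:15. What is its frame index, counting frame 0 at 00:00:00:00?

Total seconds to the label: (0 × 3600 + 51 × 60 + 41) = 3101.
Frame index = 3101 × 30 + 15 = 93045.

frame 93045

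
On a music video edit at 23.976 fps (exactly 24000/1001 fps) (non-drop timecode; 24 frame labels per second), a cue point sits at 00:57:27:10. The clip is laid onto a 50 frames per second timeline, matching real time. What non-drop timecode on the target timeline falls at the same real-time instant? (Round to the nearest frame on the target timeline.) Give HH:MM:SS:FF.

Source frame index: (0×3600 + 57×60 + 27) × 24 + 10 = 82738.
Real time: 82738 / (24000/1001) = 41410369/12000 s.
Target frame: (41410369/12000) × (50) = 41410369/240 ≈ 172543.204 → 172543.
At 50 labels/s: frame 172543 → 00:57:30:43.

00:57:30:43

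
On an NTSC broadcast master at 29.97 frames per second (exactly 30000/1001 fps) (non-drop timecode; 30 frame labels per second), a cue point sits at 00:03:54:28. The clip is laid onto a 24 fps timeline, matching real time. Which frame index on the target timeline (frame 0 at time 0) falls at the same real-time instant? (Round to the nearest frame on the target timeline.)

Source frame index: (0×3600 + 3×60 + 54) × 30 + 28 = 7048.
Real time: 7048 / (30000/1001) = 881881/3750 s.
Target frame: (881881/3750) × (24) = 3527524/625 ≈ 5644.038 → 5644.

frame 5644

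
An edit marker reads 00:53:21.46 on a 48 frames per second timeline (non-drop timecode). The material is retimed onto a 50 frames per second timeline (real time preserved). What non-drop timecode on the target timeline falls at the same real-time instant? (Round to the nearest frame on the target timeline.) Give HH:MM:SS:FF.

00:53:21:48

Source frame index: (0×3600 + 53×60 + 21) × 48 + 46 = 153694.
Real time: 153694 / (48) = 76847/24 s.
Target frame: (76847/24) × (50) = 1921175/12 ≈ 160097.917 → 160098.
At 50 labels/s: frame 160098 → 00:53:21:48.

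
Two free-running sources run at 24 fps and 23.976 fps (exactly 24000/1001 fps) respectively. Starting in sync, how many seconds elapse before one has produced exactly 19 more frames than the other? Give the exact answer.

The gap grows by |24000/1001 − 24| = 24/1001 frames per second.
Time for a 19-frame gap: 19 ÷ (24/1001) = 19019/24 s.

19019/24 seconds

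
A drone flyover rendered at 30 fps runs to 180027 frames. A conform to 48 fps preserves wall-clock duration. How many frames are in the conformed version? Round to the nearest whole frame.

Frames at target rate = 180027 × (48) / (30) = 1440216/5 ≈ 288043.200.
Nearest whole frame: 288043.

288043 frames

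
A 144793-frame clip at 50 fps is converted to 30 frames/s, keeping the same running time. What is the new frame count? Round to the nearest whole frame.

Frames at target rate = 144793 × (30) / (50) = 434379/5 ≈ 86875.800.
Nearest whole frame: 86876.

86876 frames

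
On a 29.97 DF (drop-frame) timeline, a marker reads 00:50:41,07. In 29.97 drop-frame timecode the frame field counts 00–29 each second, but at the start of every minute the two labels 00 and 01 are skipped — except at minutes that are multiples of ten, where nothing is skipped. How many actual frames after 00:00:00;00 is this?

91147

As if non-drop at 30 labels/s: (0 × 3600 + 50 × 60 + 41) × 30 + 7 = 91237.
Minute boundaries passed: 50; those not divisible by 10: 50 − 5 = 45; dropped labels = 2 × 45 = 90.
Actual frame index = 91237 − 90 = 91147.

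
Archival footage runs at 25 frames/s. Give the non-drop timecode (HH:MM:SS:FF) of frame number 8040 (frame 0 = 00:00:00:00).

8040 ÷ 25 = 321 full seconds, remainder 15 frames.
321 s = 0 h 5 min 21 s.
Timecode: 00:05:21:15.

00:05:21:15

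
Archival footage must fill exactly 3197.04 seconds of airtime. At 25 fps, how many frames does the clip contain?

79926 frames

Frames = 3197.04 × 25 = 79926.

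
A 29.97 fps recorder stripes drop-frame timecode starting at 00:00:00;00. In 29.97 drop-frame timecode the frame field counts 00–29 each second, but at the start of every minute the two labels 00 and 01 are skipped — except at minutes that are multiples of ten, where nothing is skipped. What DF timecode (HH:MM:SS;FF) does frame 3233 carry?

00:01:47;25

Ten DF minutes hold 17982 frames, so frame 3233 lies in block 0 (frames 0–17981) with 3233 frames into that block.
The block's first minute is 1800 frames and the rest 1798 each; 3233 frames reaches minute 1, so 0 × 18 + 1 × 2 = 2 labels have been skipped so far.
Adding those back, label number 3233 + 2 = 3235 at 30 labels/s is 107 s + 25 f = 0 h 1 min 47 s frame 25, i.e. 00:01:47;25.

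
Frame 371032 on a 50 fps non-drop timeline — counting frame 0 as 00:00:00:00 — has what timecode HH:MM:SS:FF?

371032 ÷ 50 = 7420 full seconds, remainder 32 frames.
7420 s = 2 h 3 min 40 s.
Timecode: 02:03:40:32.

02:03:40:32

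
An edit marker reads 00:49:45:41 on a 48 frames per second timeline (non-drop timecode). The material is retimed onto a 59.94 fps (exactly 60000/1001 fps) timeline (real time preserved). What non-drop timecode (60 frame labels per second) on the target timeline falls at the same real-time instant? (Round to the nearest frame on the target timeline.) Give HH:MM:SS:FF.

00:49:42:52

Source frame index: (0×3600 + 49×60 + 45) × 48 + 41 = 143321.
Real time: 143321 / (48) = 143321/48 s.
Target frame: (143321/48) × (60000/1001) = 179151250/1001 ≈ 178972.278 → 178972.
At 60 labels/s: frame 178972 → 00:49:42:52.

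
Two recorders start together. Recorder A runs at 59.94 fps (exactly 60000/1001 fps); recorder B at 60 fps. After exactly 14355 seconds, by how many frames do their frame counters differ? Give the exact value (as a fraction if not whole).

78300/91 frames

A emits 60000/1001 × 14355 = 78300000/91 frames; B emits 60 × 14355 = 861300.
Difference = 78300/91 frames (≈ 860.4396); B is ahead of A.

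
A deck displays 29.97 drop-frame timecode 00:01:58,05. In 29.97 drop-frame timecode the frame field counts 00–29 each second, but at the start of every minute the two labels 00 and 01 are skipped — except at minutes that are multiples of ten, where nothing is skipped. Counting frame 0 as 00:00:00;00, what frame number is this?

As if non-drop at 30 labels/s: (0 × 3600 + 1 × 60 + 58) × 30 + 5 = 3545.
Minute boundaries passed: 1; those not divisible by 10: 1 − 0 = 1; dropped labels = 2 × 1 = 2.
Actual frame index = 3545 − 2 = 3543.

3543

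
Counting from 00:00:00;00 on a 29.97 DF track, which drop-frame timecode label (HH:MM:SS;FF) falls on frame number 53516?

00:29:45;20

Each 10-minute DF block holds 10 × 60 × 30 − 9 × 2 = 17982 frames. 53516 ÷ 17982 → 2 full blocks, remainder 17552.
Within the partial block the first minute is 1800 frames and each further minute 1798, so 9 further minute boundaries passed. Total skipped labels = 18 × 2 + 2 × 9 = 54.
Non-drop label index = 53516 + 54 = 53570; at 30 labels/s that is 00:29:45:20, i.e. DF 00:29:45;20.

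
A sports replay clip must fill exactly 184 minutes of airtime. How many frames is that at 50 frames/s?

184 min = 11040 s.
Frames = 11040 × 50 = 552000.

552000 frames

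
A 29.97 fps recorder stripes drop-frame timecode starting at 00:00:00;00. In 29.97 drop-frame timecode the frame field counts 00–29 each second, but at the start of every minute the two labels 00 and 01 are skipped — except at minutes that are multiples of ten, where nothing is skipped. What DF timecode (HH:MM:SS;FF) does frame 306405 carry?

Ten DF minutes hold 17982 frames, so frame 306405 lies in block 17 (frames 305694–323675) with 711 frames into that block.
The block's first minute is 1800 frames and the rest 1798 each; 711 frames reaches minute 0, so 17 × 18 + 0 × 2 = 306 labels have been skipped so far.
Adding those back, label number 306405 + 306 = 306711 at 30 labels/s is 10223 s + 21 f = 2 h 50 min 23 s frame 21, i.e. 02:50:23;21.

02:50:23;21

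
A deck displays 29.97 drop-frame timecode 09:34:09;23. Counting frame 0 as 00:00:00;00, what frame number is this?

As if non-drop at 30 labels/s: (9 × 3600 + 34 × 60 + 9) × 30 + 23 = 1033493.
Minute boundaries passed: 574; those not divisible by 10: 574 − 57 = 517; dropped labels = 2 × 517 = 1034.
Actual frame index = 1033493 − 1034 = 1032459.

1032459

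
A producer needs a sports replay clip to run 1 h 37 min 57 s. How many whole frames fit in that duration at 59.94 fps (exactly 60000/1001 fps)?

352267 frames

1 h 37 min 57 s = 5877 s.
Frames = 5877 × 60000/1001 = 352620000/1001 ≈ 352267.7323.
Complete frames: 352267.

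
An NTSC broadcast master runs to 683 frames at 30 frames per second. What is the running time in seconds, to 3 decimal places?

Running time = 683 × 1/30 = 683/30 s ≈ 22.767 s.

22.767 seconds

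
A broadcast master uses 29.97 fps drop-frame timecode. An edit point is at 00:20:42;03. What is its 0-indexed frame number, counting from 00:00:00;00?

As if non-drop at 30 labels/s: (0 × 3600 + 20 × 60 + 42) × 30 + 3 = 37263.
Minute boundaries passed: 20; those not divisible by 10: 20 − 2 = 18; dropped labels = 2 × 18 = 36.
Actual frame index = 37263 − 36 = 37227.

37227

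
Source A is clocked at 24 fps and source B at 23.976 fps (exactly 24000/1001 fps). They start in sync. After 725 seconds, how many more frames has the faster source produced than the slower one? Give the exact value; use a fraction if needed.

A emits 24 × 725 = 17400 frames; B emits 24000/1001 × 725 = 17400000/1001.
Difference = 17400/1001 frames (≈ 17.3826); B is behind A.

17400/1001 frames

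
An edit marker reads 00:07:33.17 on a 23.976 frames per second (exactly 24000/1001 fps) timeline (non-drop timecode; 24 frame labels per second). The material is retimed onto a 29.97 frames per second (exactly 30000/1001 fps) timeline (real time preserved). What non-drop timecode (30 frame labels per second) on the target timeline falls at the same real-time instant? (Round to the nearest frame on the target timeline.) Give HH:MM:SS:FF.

00:07:33:21

Source frame index: (0×3600 + 7×60 + 33) × 24 + 17 = 10889.
Real time: 10889 / (24000/1001) = 10899889/24000 s.
Target frame: (10899889/24000) × (30000/1001) = 54445/4 ≈ 13611.250 → 13611.
At 30 labels/s: frame 13611 → 00:07:33:21.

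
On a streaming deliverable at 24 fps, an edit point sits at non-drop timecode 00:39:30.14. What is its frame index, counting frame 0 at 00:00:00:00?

Total seconds to the label: (0 × 3600 + 39 × 60 + 30) = 2370.
Frame index = 2370 × 24 + 14 = 56894.

frame 56894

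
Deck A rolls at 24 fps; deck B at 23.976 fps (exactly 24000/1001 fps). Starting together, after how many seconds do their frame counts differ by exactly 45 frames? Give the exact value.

1876.875 seconds

The gap grows by |24000/1001 − 24| = 24/1001 frames per second.
Time for a 45-frame gap: 45 ÷ (24/1001) = 1876.875 s.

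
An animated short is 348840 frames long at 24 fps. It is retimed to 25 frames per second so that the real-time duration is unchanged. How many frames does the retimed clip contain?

363375 frames

Target frames = source frames × (target rate / source rate) = 348840 × (25)/(24) = 348840 × 25/24 = 363375.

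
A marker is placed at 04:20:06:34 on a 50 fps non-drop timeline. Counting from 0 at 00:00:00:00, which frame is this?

Total seconds to the label: (4 × 3600 + 20 × 60 + 6) = 15606.
Frame index = 15606 × 50 + 34 = 780334.

frame 780334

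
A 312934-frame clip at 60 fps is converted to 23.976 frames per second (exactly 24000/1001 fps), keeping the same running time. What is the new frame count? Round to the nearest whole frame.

125049 frames

Frames at target rate = 312934 × (24000/1001) / (60) = 125173600/1001 ≈ 125048.551.
Nearest whole frame: 125049.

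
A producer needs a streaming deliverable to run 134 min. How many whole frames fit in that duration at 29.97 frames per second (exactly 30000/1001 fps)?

134 min = 8040 s.
Frames = 8040 × 30000/1001 = 241200000/1001 ≈ 240959.0410.
Complete frames: 240959.

240959 frames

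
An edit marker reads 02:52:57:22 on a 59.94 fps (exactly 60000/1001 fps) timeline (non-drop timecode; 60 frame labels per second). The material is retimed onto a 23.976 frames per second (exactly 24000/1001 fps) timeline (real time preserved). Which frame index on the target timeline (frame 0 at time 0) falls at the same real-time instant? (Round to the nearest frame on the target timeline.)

Source frame index: (2×3600 + 52×60 + 57) × 60 + 22 = 622642.
Real time: 622642 / (60000/1001) = 311632321/30000 s.
Target frame: (311632321/30000) × (24000/1001) = 1245284/5 ≈ 249056.800 → 249057.

frame 249057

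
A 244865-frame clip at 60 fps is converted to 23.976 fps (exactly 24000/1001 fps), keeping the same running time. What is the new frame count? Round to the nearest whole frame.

97848 frames

Frames at target rate = 244865 × (24000/1001) / (60) = 97946000/1001 ≈ 97848.152.
Nearest whole frame: 97848.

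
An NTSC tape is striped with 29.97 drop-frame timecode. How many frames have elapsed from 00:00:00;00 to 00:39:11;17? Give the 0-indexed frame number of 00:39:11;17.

70475

Complete 10-minute blocks: 3, each 17982 frames → 53946.
Remaining 9 whole minutes in the current block: 1800 + 8 × 1798 = 16184 frames.
Within the current minute: 11 × 30 + 17 − 2 = 345 (labels ;00/;01 skipped at this minute). Total = 53946 + 16184 + 345 = 70475.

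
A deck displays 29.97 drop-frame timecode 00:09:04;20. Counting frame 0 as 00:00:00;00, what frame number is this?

16322

Complete 10-minute blocks: 0, each 17982 frames → 0.
Remaining 9 whole minutes in the current block: 1800 + 8 × 1798 = 16184 frames.
Within the current minute: 4 × 30 + 20 − 2 = 138 (labels ;00/;01 skipped at this minute). Total = 0 + 16184 + 138 = 16322.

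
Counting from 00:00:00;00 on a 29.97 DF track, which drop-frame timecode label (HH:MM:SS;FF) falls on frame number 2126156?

19:42:22;24

Ten DF minutes hold 17982 frames, so frame 2126156 lies in block 118 (frames 2121876–2139857) with 4280 frames into that block.
The block's first minute is 1800 frames and the rest 1798 each; 4280 frames reaches minute 2, so 118 × 18 + 2 × 2 = 2128 labels have been skipped so far.
Adding those back, label number 2126156 + 2128 = 2128284 at 30 labels/s is 70942 s + 24 f = 19 h 42 min 22 s frame 24, i.e. 19:42:22;24.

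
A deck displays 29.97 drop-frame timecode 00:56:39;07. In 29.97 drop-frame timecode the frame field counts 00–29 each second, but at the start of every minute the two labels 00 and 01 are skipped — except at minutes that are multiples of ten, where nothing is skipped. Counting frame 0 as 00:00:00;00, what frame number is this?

101875

As if non-drop at 30 labels/s: (0 × 3600 + 56 × 60 + 39) × 30 + 7 = 101977.
Minute boundaries passed: 56; those not divisible by 10: 56 − 5 = 51; dropped labels = 2 × 51 = 102.
Actual frame index = 101977 − 102 = 101875.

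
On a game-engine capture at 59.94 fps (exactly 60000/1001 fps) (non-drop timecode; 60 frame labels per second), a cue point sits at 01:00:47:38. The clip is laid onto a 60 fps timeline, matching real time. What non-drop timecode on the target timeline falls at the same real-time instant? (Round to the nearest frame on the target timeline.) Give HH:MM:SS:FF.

Source frame index: (1×3600 + 0×60 + 47) × 60 + 38 = 218858.
Real time: 218858 / (60000/1001) = 109538429/30000 s.
Target frame: (109538429/30000) × (60) = 109538429/500 ≈ 219076.858 → 219077.
At 60 labels/s: frame 219077 → 01:00:51:17.

01:00:51:17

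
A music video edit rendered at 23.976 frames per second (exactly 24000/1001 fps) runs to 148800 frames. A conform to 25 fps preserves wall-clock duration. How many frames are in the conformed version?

155155 frames

Target frames = source frames × (target rate / source rate) = 148800 × (25)/(24000/1001) = 148800 × 1001/960 = 155155.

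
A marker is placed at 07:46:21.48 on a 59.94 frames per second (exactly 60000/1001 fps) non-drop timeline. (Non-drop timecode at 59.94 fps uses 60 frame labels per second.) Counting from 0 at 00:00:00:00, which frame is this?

Total seconds to the label: (7 × 3600 + 46 × 60 + 21) = 27981.
Frame index = 27981 × 60 + 48 = 1678908.

1678908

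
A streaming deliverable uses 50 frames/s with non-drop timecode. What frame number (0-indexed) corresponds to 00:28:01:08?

frame 84058

Total seconds to the label: (0 × 3600 + 28 × 60 + 1) = 1681.
Frame index = 1681 × 50 + 8 = 84058.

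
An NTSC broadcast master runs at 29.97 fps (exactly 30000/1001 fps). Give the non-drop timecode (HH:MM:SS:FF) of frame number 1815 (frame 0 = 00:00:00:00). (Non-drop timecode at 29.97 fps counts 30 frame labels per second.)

00:01:00:15

1815 ÷ 30 = 60 full seconds, remainder 15 frames.
60 s = 0 h 1 min 0 s.
Timecode: 00:01:00:15.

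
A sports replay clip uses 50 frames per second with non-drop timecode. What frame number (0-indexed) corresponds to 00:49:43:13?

Total seconds to the label: (0 × 3600 + 49 × 60 + 43) = 2983.
Frame index = 2983 × 50 + 13 = 149163.

149163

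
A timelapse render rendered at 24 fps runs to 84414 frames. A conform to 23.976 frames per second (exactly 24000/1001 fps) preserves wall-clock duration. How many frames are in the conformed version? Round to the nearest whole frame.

Frames at target rate = 84414 × (24000/1001) / (24) = 7674000/91 ≈ 84329.670.
Nearest whole frame: 84330.

84330 frames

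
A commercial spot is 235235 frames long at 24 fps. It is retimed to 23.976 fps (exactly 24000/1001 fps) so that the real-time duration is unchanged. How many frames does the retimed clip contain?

235000 frames

Target frames = source frames × (target rate / source rate) = 235235 × (24000/1001)/(24) = 235235 × 1000/1001 = 235000.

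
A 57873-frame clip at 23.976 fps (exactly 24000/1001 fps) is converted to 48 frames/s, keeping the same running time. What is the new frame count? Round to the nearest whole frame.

Frames at target rate = 57873 × (48) / (24000/1001) = 57930873/500 ≈ 115861.746.
Nearest whole frame: 115862.

115862 frames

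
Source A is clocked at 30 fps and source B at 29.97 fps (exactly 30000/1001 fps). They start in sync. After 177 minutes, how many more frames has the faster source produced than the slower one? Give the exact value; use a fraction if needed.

318600/1001 frames

177 min = 10620 s.
A emits 30 × 10620 = 318600 frames; B emits 30000/1001 × 10620 = 318600000/1001.
Difference = 318600/1001 frames (≈ 318.2817); B is behind A.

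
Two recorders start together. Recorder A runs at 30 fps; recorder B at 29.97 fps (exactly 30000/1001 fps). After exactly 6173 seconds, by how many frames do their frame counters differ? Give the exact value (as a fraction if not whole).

185190/1001 frames

A emits 30 × 6173 = 185190 frames; B emits 30000/1001 × 6173 = 185190000/1001.
Difference = 185190/1001 frames (≈ 185.0050); B is behind A.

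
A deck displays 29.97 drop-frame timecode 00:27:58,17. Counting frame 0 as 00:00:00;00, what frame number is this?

50307

As if non-drop at 30 labels/s: (0 × 3600 + 27 × 60 + 58) × 30 + 17 = 50357.
Minute boundaries passed: 27; those not divisible by 10: 27 − 2 = 25; dropped labels = 2 × 25 = 50.
Actual frame index = 50357 − 50 = 50307.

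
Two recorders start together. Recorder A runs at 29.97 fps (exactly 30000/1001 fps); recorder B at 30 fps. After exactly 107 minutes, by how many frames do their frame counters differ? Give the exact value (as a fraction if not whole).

192600/1001 frames

107 min = 6420 s.
A emits 30000/1001 × 6420 = 192600000/1001 frames; B emits 30 × 6420 = 192600.
Difference = 192600/1001 frames (≈ 192.4076); B is ahead of A.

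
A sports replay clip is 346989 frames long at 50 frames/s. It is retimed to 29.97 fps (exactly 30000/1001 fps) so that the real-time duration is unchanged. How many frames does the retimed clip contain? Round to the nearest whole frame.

Frames at target rate = 346989 × (30000/1001) / (50) = 208193400/1001 ≈ 207985.415.
Nearest whole frame: 207985.

207985 frames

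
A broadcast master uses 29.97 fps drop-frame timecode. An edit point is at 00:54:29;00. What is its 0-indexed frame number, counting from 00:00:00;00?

Complete 10-minute blocks: 5, each 17982 frames → 89910.
Remaining 4 whole minutes in the current block: 1800 + 3 × 1798 = 7194 frames.
Within the current minute: 29 × 30 + 0 − 2 = 868 (labels ;00/;01 skipped at this minute). Total = 89910 + 7194 + 868 = 97972.

97972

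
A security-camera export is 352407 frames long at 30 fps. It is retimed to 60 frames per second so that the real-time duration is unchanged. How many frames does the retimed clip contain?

Target frames = source frames × (target rate / source rate) = 352407 × (60)/(30) = 352407 × 2 = 704814.

704814 frames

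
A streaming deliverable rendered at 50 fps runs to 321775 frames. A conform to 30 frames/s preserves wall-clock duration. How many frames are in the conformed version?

193065 frames

Target frames = source frames × (target rate / source rate) = 321775 × (30)/(50) = 321775 × 3/5 = 193065.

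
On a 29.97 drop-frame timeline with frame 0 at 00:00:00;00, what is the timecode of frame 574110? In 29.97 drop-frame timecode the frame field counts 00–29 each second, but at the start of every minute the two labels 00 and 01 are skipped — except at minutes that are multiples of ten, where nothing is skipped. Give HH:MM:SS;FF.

Ten DF minutes hold 17982 frames, so frame 574110 lies in block 31 (frames 557442–575423) with 16668 frames into that block.
The block's first minute is 1800 frames and the rest 1798 each; 16668 frames reaches minute 9, so 31 × 18 + 9 × 2 = 576 labels have been skipped so far.
Adding those back, label number 574110 + 576 = 574686 at 30 labels/s is 19156 s + 6 f = 5 h 19 min 16 s frame 6, i.e. 05:19:16;06.

05:19:16;06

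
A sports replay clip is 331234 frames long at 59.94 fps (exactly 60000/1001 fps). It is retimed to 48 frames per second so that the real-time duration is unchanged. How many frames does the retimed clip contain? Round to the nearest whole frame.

265252 frames

Frames at target rate = 331234 × (48) / (60000/1001) = 165782617/625 ≈ 265252.187.
Nearest whole frame: 265252.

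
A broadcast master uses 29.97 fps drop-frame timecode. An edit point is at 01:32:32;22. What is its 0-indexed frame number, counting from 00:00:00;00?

166416

Complete 10-minute blocks: 9, each 17982 frames → 161838.
Remaining 2 whole minutes in the current block: 1800 + 1 × 1798 = 3598 frames.
Within the current minute: 32 × 30 + 22 − 2 = 980 (labels ;00/;01 skipped at this minute). Total = 161838 + 3598 + 980 = 166416.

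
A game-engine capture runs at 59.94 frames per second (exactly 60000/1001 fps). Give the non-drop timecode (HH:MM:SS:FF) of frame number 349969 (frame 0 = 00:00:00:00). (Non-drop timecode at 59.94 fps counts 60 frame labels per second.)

349969 ÷ 60 = 5832 full seconds, remainder 49 frames.
5832 s = 1 h 37 min 12 s.
Timecode: 01:37:12:49.

01:37:12:49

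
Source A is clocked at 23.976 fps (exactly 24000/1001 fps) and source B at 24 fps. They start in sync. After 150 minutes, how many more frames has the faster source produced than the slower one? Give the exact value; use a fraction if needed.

216000/1001 frames

150 min = 9000 s.
A emits 24000/1001 × 9000 = 216000000/1001 frames; B emits 24 × 9000 = 216000.
Difference = 216000/1001 frames (≈ 215.7842); B is ahead of A.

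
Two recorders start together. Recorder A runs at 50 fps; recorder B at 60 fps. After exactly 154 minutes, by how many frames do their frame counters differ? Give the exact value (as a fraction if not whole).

92400 frames

154 min = 9240 s.
A emits 50 × 9240 = 462000 frames; B emits 60 × 9240 = 554400.
Difference = 92400 frames; B is ahead of A.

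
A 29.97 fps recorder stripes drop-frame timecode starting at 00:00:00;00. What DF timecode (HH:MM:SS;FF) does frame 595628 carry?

05:31:14;04

Ten DF minutes hold 17982 frames, so frame 595628 lies in block 33 (frames 593406–611387) with 2222 frames into that block.
The block's first minute is 1800 frames and the rest 1798 each; 2222 frames reaches minute 1, so 33 × 18 + 1 × 2 = 596 labels have been skipped so far.
Adding those back, label number 595628 + 596 = 596224 at 30 labels/s is 19874 s + 4 f = 5 h 31 min 14 s frame 4, i.e. 05:31:14;04.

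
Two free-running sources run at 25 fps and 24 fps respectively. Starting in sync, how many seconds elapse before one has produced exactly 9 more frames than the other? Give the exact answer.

The gap grows by |24 − 25| = 1 frame per second.
Time for a 9-frame gap: 9 ÷ (1) = 9 s.

9 seconds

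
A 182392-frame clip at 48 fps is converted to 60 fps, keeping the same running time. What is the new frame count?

227990 frames

Target frames = source frames × (target rate / source rate) = 182392 × (60)/(48) = 182392 × 5/4 = 227990.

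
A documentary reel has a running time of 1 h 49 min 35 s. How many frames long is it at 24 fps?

1 h 49 min 35 s = 6575 s.
Frames = 6575 × 24 = 157800.

157800 frames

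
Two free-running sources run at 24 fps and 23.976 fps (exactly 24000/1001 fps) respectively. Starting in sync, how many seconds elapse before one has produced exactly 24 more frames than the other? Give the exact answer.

The gap grows by |24000/1001 − 24| = 24/1001 frames per second.
Time for a 24-frame gap: 24 ÷ (24/1001) = 1001 s.

1001 seconds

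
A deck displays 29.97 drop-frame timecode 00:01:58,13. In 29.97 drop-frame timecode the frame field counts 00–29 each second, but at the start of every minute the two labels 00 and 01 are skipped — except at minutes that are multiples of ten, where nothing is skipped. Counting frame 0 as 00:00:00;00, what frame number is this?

Complete 10-minute blocks: 0, each 17982 frames → 0.
Remaining 1 whole minute in the current block: 1800 + 0 × 1798 = 1800 frames.
Within the current minute: 58 × 30 + 13 − 2 = 1751 (labels ;00/;01 skipped at this minute). Total = 0 + 1800 + 1751 = 3551.

3551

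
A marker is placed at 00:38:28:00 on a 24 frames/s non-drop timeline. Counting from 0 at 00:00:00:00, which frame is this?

Total seconds to the label: (0 × 3600 + 38 × 60 + 28) = 2308.
Frame index = 2308 × 24 + 0 = 55392.

55392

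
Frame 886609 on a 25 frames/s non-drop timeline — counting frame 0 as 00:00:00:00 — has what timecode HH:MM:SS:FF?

09:51:04:09

886609 ÷ 25 = 35464 full seconds, remainder 9 frames.
35464 s = 9 h 51 min 4 s.
Timecode: 09:51:04:09.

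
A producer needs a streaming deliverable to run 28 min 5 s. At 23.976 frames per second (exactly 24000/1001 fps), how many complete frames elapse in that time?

28 min 5 s = 1685 s.
Frames = 1685 × 24000/1001 = 40440000/1001 ≈ 40399.6004.
Complete frames: 40399.

40399 frames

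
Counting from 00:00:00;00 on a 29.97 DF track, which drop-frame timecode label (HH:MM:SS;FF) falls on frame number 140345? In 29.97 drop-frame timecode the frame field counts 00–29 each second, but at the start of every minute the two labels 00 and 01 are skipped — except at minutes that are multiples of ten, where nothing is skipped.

Each 10-minute DF block holds 10 × 60 × 30 − 9 × 2 = 17982 frames. 140345 ÷ 17982 → 7 full blocks, remainder 14471.
Within the partial block the first minute is 1800 frames and each further minute 1798, so 8 further minute boundaries passed. Total skipped labels = 18 × 7 + 2 × 8 = 142.
Non-drop label index = 140345 + 142 = 140487; at 30 labels/s that is 01:18:02:27, i.e. DF 01:18:02;27.

01:18:02;27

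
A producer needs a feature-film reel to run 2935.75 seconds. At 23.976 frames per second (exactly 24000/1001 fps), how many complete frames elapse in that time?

70387 frames

Frames = 2935.75 × 24000/1001 = 70458000/1001 ≈ 70387.6124.
Complete frames: 70387.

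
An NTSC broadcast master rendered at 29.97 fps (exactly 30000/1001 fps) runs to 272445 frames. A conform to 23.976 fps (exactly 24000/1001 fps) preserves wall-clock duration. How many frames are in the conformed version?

217956 frames

Target frames = source frames × (target rate / source rate) = 272445 × (24000/1001)/(30000/1001) = 272445 × 4/5 = 217956.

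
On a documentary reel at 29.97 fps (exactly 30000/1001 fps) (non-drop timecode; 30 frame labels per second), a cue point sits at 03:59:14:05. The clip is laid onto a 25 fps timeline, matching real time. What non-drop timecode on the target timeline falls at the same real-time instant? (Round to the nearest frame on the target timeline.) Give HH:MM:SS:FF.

Source frame index: (3×3600 + 59×60 + 14) × 30 + 5 = 430625.
Real time: 430625 / (30000/1001) = 689689/48 s.
Target frame: (689689/48) × (25) = 17242225/48 ≈ 359213.021 → 359213.
At 25 labels/s: frame 359213 → 03:59:28:13.

03:59:28:13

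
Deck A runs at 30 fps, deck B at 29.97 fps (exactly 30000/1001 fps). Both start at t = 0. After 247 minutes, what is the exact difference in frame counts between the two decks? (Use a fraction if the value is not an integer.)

34200/77 frames

247 min = 14820 s.
A emits 30 × 14820 = 444600 frames; B emits 30000/1001 × 14820 = 34200000/77.
Difference = 34200/77 frames (≈ 444.1558); B is behind A.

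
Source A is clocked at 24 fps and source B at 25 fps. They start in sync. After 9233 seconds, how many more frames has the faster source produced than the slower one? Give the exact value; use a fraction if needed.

A emits 24 × 9233 = 221592 frames; B emits 25 × 9233 = 230825.
Difference = 9233 frames; B is ahead of A.

9233 frames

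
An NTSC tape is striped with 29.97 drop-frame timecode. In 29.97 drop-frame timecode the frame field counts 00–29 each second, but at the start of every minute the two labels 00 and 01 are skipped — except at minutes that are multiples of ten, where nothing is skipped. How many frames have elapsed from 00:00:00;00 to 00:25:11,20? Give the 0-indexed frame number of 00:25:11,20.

45304

Complete 10-minute blocks: 2, each 17982 frames → 35964.
Remaining 5 whole minutes in the current block: 1800 + 4 × 1798 = 8992 frames.
Within the current minute: 11 × 30 + 20 − 2 = 348 (labels ;00/;01 skipped at this minute). Total = 35964 + 8992 + 348 = 45304.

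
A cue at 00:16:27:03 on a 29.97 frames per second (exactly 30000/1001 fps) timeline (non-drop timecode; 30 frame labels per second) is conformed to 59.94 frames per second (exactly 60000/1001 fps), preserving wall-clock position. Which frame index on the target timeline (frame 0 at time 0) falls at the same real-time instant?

Source frame index: (0×3600 + 16×60 + 27) × 30 + 3 = 29613.
Real time: 29613 / (30000/1001) = 9880871/10000 s.
Target frame: (9880871/10000) × (60000/1001) = 59226.

frame 59226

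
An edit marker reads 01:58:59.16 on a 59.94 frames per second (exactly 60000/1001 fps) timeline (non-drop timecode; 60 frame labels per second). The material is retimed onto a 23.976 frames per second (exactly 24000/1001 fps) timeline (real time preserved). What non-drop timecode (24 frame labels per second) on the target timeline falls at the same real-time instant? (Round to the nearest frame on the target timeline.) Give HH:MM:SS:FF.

Source frame index: (1×3600 + 58×60 + 59) × 60 + 16 = 428356.
Real time: 428356 / (60000/1001) = 107196089/15000 s.
Target frame: (107196089/15000) × (24000/1001) = 856712/5 ≈ 171342.400 → 171342.
At 24 labels/s: frame 171342 → 01:58:59:06.

01:58:59:06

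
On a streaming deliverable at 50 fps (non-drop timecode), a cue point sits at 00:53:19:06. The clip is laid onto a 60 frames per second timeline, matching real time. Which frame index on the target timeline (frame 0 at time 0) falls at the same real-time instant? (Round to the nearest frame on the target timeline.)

Source frame index: (0×3600 + 53×60 + 19) × 50 + 6 = 159956.
Real time: 159956 / (50) = 79978/25 s.
Target frame: (79978/25) × (60) = 959736/5 ≈ 191947.200 → 191947.

frame 191947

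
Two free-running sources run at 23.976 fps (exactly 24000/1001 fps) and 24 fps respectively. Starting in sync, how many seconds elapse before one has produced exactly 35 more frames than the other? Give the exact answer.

35035/24 seconds

The gap grows by |24 − 24000/1001| = 24/1001 frames per second.
Time for a 35-frame gap: 35 ÷ (24/1001) = 35035/24 s.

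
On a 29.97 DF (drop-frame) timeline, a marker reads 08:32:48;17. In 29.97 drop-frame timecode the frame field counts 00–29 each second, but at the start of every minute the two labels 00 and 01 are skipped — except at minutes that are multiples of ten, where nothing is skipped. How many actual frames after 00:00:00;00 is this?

As if non-drop at 30 labels/s: (8 × 3600 + 32 × 60 + 48) × 30 + 17 = 923057.
Minute boundaries passed: 512; those not divisible by 10: 512 − 51 = 461; dropped labels = 2 × 461 = 922.
Actual frame index = 923057 − 922 = 922135.

922135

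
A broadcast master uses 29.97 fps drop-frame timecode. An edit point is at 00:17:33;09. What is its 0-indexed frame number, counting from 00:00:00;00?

As if non-drop at 30 labels/s: (0 × 3600 + 17 × 60 + 33) × 30 + 9 = 31599.
Minute boundaries passed: 17; those not divisible by 10: 17 − 1 = 16; dropped labels = 2 × 16 = 32.
Actual frame index = 31599 − 32 = 31567.

31567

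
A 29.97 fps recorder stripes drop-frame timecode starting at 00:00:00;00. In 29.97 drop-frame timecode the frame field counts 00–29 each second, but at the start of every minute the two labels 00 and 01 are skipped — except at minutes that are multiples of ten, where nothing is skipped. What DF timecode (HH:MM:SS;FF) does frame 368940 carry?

03:25:10;10

Ten DF minutes hold 17982 frames, so frame 368940 lies in block 20 (frames 359640–377621) with 9300 frames into that block.
The block's first minute is 1800 frames and the rest 1798 each; 9300 frames reaches minute 5, so 20 × 18 + 5 × 2 = 370 labels have been skipped so far.
Adding those back, label number 368940 + 370 = 369310 at 30 labels/s is 12310 s + 10 f = 3 h 25 min 10 s frame 10, i.e. 03:25:10;10.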